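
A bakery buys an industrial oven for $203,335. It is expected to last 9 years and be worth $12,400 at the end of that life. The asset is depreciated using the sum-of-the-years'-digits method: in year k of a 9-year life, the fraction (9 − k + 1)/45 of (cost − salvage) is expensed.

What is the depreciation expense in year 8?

Depreciable base = $203,335 − $12,400 = $190,935.
Sum of the years' digits = 9+8+7+6+5+4+3+2+1 = 45.
Year 1: $190,935 × 9/45 = $38,187. Book value $165,148.
Year 2: $190,935 × 8/45 = $33,944. Book value $131,204.
Year 3: $190,935 × 7/45 = $29,701. Book value $101,503.
Year 4: $190,935 × 6/45 = $25,458. Book value $76,045.
Year 5: $190,935 × 5/45 = $21,215. Book value $54,830.
Year 6: $190,935 × 4/45 = $16,972. Book value $37,858.
Year 7: $190,935 × 3/45 = $12,729. Book value $25,129.
Year 8: $190,935 × 2/45 = $8,486. Book value $16,643.

$8,486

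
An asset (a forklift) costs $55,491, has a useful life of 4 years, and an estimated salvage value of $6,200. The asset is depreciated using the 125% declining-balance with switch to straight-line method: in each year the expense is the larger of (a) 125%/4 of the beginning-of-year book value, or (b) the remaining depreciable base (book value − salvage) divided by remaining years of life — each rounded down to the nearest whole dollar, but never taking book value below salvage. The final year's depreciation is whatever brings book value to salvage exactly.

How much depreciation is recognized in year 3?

Depreciable base = $55,491 − $6,200 = $49,291.
Year 1: DB = ⌊$55,491 × 125%/4⌋ = $17,340; SL = ⌊$49,291/4⌋ = $12,322 → take DB $17,340. Book value $38,151.
Year 2: DB = ⌊$38,151 × 125%/4⌋ = $11,922; SL = ⌊$31,951/3⌋ = $10,650 → take DB $11,922. Book value $26,229.
Year 3: DB = ⌊$26,229 × 125%/4⌋ = $8,196; SL = ⌊$20,029/2⌋ = $10,014 → take SL $10,014. Book value $16,215.

$10,014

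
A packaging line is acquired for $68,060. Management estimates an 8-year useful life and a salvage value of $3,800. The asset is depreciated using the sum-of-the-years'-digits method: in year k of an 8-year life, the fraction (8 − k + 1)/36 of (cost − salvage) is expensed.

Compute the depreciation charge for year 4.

Depreciable base = $68,060 − $3,800 = $64,260.
Sum of the years' digits = 8+7+6+5+4+3+2+1 = 36.
Year 1: $64,260 × 8/36 = $14,280. Book value $53,780.
Year 2: $64,260 × 7/36 = $12,495. Book value $41,285.
Year 3: $64,260 × 6/36 = $10,710. Book value $30,575.
Year 4: $64,260 × 5/36 = $8,925. Book value $21,650.

$8,925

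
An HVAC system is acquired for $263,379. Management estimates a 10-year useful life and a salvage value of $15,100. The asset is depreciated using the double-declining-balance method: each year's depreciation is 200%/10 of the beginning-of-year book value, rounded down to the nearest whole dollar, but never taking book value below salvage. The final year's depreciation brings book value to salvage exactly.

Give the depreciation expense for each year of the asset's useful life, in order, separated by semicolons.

Depreciable base = $263,379 − $15,100 = $248,279.
Year 1: ⌊$263,379 × 200%/10⌋ = $52,675. Book value $210,704.
Year 2: ⌊$210,704 × 200%/10⌋ = $42,140. Book value $168,564.
Year 3: ⌊$168,564 × 200%/10⌋ = $33,712. Book value $134,852.
Year 4: ⌊$134,852 × 200%/10⌋ = $26,970. Book value $107,882.
Year 5: ⌊$107,882 × 200%/10⌋ = $21,576. Book value $86,306.
Year 6: ⌊$86,306 × 200%/10⌋ = $17,261. Book value $69,045.
Year 7: ⌊$69,045 × 200%/10⌋ = $13,809. Book value $55,236.
Year 8: ⌊$55,236 × 200%/10⌋ = $11,047. Book value $44,189.
Year 9: ⌊$44,189 × 200%/10⌋ = $8,837. Book value $35,352.
Year 10 (final): $35,352 − $15,100 = $20,252. Book value $15,100.

$52,675; $42,140; $33,712; $26,970; $21,576; $17,261; $13,809; $11,047; $8,837; $20,252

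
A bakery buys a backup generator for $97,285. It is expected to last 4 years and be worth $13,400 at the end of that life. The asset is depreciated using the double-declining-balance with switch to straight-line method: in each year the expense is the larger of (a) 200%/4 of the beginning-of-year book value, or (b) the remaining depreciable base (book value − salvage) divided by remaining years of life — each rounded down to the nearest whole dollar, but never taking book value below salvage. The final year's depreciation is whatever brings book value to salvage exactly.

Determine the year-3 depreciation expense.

Depreciable base = $97,285 − $13,400 = $83,885.
Year 1: DB = ⌊$97,285 × 200%/4⌋ = $48,642; SL = ⌊$83,885/4⌋ = $20,971 → take DB $48,642. Book value $48,643.
Year 2: DB = ⌊$48,643 × 200%/4⌋ = $24,321; SL = ⌊$35,243/3⌋ = $11,747 → take DB $24,321. Book value $24,322.
Year 3: DB = ⌊$24,322 × 200%/4⌋ = $12,161; SL = ⌊$10,922/2⌋ = $5,461 → take DB $12,161, capped at $10,922. Book value $13,400.

$10,922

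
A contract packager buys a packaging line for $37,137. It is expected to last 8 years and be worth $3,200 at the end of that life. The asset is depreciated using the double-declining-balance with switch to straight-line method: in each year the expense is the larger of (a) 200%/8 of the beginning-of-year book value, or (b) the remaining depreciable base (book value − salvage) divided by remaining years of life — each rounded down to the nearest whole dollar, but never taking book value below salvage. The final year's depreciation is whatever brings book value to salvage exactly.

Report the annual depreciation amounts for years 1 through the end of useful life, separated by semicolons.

$9,284; $6,963; $5,222; $3,917; $2,937; $2,203; $1,705; $1,706

Depreciable base = $37,137 − $3,200 = $33,937.
Year 1: DB = ⌊$37,137 × 200%/8⌋ = $9,284; SL = ⌊$33,937/8⌋ = $4,242 → take DB $9,284. Book value $27,853.
Year 2: DB = ⌊$27,853 × 200%/8⌋ = $6,963; SL = ⌊$24,653/7⌋ = $3,521 → take DB $6,963. Book value $20,890.
Year 3: DB = ⌊$20,890 × 200%/8⌋ = $5,222; SL = ⌊$17,690/6⌋ = $2,948 → take DB $5,222. Book value $15,668.
Year 4: DB = ⌊$15,668 × 200%/8⌋ = $3,917; SL = ⌊$12,468/5⌋ = $2,493 → take DB $3,917. Book value $11,751.
Year 5: DB = ⌊$11,751 × 200%/8⌋ = $2,937; SL = ⌊$8,551/4⌋ = $2,137 → take DB $2,937. Book value $8,814.
Year 6: DB = ⌊$8,814 × 200%/8⌋ = $2,203; SL = ⌊$5,614/3⌋ = $1,871 → take DB $2,203. Book value $6,611.
Year 7: DB = ⌊$6,611 × 200%/8⌋ = $1,652; SL = ⌊$3,411/2⌋ = $1,705 → take SL $1,705. Book value $4,906.
Year 8 (final): $4,906 − $3,200 = $1,706. Book value $3,200.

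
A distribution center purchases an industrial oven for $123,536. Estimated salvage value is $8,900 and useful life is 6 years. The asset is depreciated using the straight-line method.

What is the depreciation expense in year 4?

$19,106

Depreciable base = $123,536 − $8,900 = $114,636.
Annual expense = $114,636 / 6 = $19,106.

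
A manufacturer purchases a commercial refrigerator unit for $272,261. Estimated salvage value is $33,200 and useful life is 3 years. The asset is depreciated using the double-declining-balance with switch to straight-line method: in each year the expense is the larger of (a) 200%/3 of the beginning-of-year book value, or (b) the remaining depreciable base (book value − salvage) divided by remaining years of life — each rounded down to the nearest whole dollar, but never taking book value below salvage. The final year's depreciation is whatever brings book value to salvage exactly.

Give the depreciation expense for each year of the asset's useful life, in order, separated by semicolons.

$181,507; $57,554; $0

Depreciable base = $272,261 − $33,200 = $239,061.
Year 1: DB = ⌊$272,261 × 200%/3⌋ = $181,507; SL = ⌊$239,061/3⌋ = $79,687 → take DB $181,507. Book value $90,754.
Year 2: DB = ⌊$90,754 × 200%/3⌋ = $60,502; SL = ⌊$57,554/2⌋ = $28,777 → take DB $60,502, capped at $57,554. Book value $33,200.
Year 3 (final): $33,200 − $33,200 = $0. Book value $33,200.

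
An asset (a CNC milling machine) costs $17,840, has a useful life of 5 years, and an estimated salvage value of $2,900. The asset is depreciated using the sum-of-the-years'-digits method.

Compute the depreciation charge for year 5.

$996

Depreciable base = $17,840 − $2,900 = $14,940.
Sum of the years' digits = 5+4+3+2+1 = 15.
Year 1: $14,940 × 5/15 = $4,980. Book value $12,860.
Year 2: $14,940 × 4/15 = $3,984. Book value $8,876.
Year 3: $14,940 × 3/15 = $2,988. Book value $5,888.
Year 4: $14,940 × 2/15 = $1,992. Book value $3,896.
Year 5: $14,940 × 1/15 = $996. Book value $2,900.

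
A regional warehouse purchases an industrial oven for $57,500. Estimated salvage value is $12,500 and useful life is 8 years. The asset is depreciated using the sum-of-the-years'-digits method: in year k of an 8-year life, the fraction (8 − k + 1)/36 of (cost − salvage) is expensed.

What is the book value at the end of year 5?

Depreciable base = $57,500 − $12,500 = $45,000.
Sum of the years' digits = 8+7+6+5+4+3+2+1 = 36.
Year 1: $45,000 × 8/36 = $10,000. Book value $47,500.
Year 2: $45,000 × 7/36 = $8,750. Book value $38,750.
Year 3: $45,000 × 6/36 = $7,500. Book value $31,250.
Year 4: $45,000 × 5/36 = $6,250. Book value $25,000.
Year 5: $45,000 × 4/36 = $5,000. Book value $20,000.

$20,000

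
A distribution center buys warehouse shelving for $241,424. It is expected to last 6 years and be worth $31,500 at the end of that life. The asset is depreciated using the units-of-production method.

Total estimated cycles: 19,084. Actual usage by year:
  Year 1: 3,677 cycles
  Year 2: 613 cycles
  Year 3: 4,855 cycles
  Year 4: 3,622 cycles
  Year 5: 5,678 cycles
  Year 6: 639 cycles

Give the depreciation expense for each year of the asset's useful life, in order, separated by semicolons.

$40,447; $6,743; $53,405; $39,842; $62,458; $7,029

Depreciable base = $241,424 − $31,500 = $209,924.
Rate = $209,924 / 19,084 cycles = $11 per cycle.
Year 1: 3,677 × $11 = $40,447. Book value $200,977.
Year 2: 613 × $11 = $6,743. Book value $194,234.
Year 3: 4,855 × $11 = $53,405. Book value $140,829.
Year 4: 3,622 × $11 = $39,842. Book value $100,987.
Year 5: 5,678 × $11 = $62,458. Book value $38,529.
Year 6: 639 × $11 = $7,029. Book value $31,500.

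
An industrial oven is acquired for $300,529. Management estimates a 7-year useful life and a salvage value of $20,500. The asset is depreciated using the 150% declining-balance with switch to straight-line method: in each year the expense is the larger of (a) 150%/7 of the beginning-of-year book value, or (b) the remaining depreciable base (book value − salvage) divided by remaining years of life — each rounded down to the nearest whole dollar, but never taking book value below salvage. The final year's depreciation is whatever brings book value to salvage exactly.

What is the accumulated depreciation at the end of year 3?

$154,754

Depreciable base = $300,529 − $20,500 = $280,029.
Year 1: DB = ⌊$300,529 × 150%/7⌋ = $64,399; SL = ⌊$280,029/7⌋ = $40,004 → take DB $64,399. Book value $236,130.
Year 2: DB = ⌊$236,130 × 150%/7⌋ = $50,599; SL = ⌊$215,630/6⌋ = $35,938 → take DB $50,599. Book value $185,531.
Year 3: DB = ⌊$185,531 × 150%/7⌋ = $39,756; SL = ⌊$165,031/5⌋ = $33,006 → take DB $39,756. Book value $145,775.
Accumulated through year 3 = $300,529 − $145,775 = $154,754.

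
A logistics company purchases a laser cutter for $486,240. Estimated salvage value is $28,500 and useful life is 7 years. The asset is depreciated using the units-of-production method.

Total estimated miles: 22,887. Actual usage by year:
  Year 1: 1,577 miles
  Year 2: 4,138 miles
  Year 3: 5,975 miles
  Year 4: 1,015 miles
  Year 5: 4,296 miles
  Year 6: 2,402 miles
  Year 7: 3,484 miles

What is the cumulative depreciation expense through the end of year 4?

Depreciable base = $486,240 − $28,500 = $457,740.
Rate = $457,740 / 22,887 miles = $20 per mile.
Year 1: 1,577 × $20 = $31,540. Book value $454,700.
Year 2: 4,138 × $20 = $82,760. Book value $371,940.
Year 3: 5,975 × $20 = $119,500. Book value $252,440.
Year 4: 1,015 × $20 = $20,300. Book value $232,140.
Accumulated through year 4 = $486,240 − $232,140 = $254,100.

$254,100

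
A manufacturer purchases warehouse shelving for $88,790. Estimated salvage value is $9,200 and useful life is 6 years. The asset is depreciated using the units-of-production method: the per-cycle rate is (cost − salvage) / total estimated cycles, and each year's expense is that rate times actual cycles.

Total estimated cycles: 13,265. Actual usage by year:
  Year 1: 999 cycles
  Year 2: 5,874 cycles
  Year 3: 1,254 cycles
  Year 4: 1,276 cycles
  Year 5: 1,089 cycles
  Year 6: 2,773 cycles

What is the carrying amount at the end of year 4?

$32,372

Depreciable base = $88,790 − $9,200 = $79,590.
Rate = $79,590 / 13,265 cycles = $6 per cycle.
Year 1: 999 × $6 = $5,994. Book value $82,796.
Year 2: 5,874 × $6 = $35,244. Book value $47,552.
Year 3: 1,254 × $6 = $7,524. Book value $40,028.
Year 4: 1,276 × $6 = $7,656. Book value $32,372.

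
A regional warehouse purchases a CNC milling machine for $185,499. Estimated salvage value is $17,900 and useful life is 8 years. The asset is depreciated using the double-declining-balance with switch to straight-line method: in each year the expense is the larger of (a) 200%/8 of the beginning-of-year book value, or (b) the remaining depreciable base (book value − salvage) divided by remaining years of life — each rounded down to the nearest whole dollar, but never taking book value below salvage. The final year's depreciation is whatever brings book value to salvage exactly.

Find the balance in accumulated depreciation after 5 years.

Depreciable base = $185,499 − $17,900 = $167,599.
Year 1: DB = ⌊$185,499 × 200%/8⌋ = $46,374; SL = ⌊$167,599/8⌋ = $20,949 → take DB $46,374. Book value $139,125.
Year 2: DB = ⌊$139,125 × 200%/8⌋ = $34,781; SL = ⌊$121,225/7⌋ = $17,317 → take DB $34,781. Book value $104,344.
Year 3: DB = ⌊$104,344 × 200%/8⌋ = $26,086; SL = ⌊$86,444/6⌋ = $14,407 → take DB $26,086. Book value $78,258.
Year 4: DB = ⌊$78,258 × 200%/8⌋ = $19,564; SL = ⌊$60,358/5⌋ = $12,071 → take DB $19,564. Book value $58,694.
Year 5: DB = ⌊$58,694 × 200%/8⌋ = $14,673; SL = ⌊$40,794/4⌋ = $10,198 → take DB $14,673. Book value $44,021.
Accumulated through year 5 = $185,499 − $44,021 = $141,478.

$141,478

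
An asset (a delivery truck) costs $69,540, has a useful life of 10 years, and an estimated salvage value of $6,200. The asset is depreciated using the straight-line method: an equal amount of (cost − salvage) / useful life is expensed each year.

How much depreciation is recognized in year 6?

Depreciable base = $69,540 − $6,200 = $63,340.
Annual expense = $63,340 / 10 = $6,334.

$6,334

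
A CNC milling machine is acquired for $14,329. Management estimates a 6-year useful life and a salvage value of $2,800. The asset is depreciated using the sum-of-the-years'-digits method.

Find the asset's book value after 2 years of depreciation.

Depreciable base = $14,329 − $2,800 = $11,529.
Sum of the years' digits = 6+5+4+3+2+1 = 21.
Year 1: $11,529 × 6/21 = $3,294. Book value $11,035.
Year 2: $11,529 × 5/21 = $2,745. Book value $8,290.

$8,290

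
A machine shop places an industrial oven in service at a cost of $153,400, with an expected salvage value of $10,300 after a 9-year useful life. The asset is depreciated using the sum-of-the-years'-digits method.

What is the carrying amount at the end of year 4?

$58,000

Depreciable base = $153,400 − $10,300 = $143,100.
Sum of the years' digits = 9+8+7+6+5+4+3+2+1 = 45.
Year 1: $143,100 × 9/45 = $28,620. Book value $124,780.
Year 2: $143,100 × 8/45 = $25,440. Book value $99,340.
Year 3: $143,100 × 7/45 = $22,260. Book value $77,080.
Year 4: $143,100 × 6/45 = $19,080. Book value $58,000.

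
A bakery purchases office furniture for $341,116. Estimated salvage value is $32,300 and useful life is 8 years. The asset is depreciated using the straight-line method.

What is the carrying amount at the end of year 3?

$225,310

Depreciable base = $341,116 − $32,300 = $308,816.
Annual expense = $308,816 / 8 = $38,602.
End of year 1: book value $302,514.
End of year 2: book value $263,912.
End of year 3: book value $225,310.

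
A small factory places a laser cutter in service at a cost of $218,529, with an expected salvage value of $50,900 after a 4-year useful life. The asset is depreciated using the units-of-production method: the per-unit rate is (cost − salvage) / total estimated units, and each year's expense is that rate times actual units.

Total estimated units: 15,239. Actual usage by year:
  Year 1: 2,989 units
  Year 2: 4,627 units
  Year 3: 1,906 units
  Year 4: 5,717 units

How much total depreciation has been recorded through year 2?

$83,776

Depreciable base = $218,529 − $50,900 = $167,629.
Rate = $167,629 / 15,239 units = $11 per unit.
Year 1: 2,989 × $11 = $32,879. Book value $185,650.
Year 2: 4,627 × $11 = $50,897. Book value $134,753.
Accumulated through year 2 = $218,529 − $134,753 = $83,776.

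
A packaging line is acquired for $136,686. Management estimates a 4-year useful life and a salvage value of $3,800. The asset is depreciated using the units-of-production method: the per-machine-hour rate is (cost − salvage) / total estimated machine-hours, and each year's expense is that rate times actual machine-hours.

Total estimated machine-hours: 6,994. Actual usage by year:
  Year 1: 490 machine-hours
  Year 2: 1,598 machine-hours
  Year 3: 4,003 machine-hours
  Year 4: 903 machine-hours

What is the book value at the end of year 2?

$97,014

Depreciable base = $136,686 − $3,800 = $132,886.
Rate = $132,886 / 6,994 machine-hours = $19 per machine-hour.
Year 1: 490 × $19 = $9,310. Book value $127,376.
Year 2: 1,598 × $19 = $30,362. Book value $97,014.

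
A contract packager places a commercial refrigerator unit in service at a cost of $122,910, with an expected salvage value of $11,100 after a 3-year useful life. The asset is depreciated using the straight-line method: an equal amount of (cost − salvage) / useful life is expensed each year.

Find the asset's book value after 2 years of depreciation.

$48,370

Depreciable base = $122,910 − $11,100 = $111,810.
Annual expense = $111,810 / 3 = $37,270.
End of year 1: book value $85,640.
End of year 2: book value $48,370.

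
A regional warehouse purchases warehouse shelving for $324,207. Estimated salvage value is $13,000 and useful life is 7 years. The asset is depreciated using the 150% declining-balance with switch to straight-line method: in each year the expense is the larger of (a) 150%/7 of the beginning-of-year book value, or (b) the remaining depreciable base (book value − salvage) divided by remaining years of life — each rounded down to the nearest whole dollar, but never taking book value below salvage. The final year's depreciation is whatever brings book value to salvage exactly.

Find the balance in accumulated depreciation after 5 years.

$239,077

Depreciable base = $324,207 − $13,000 = $311,207.
Year 1: DB = ⌊$324,207 × 150%/7⌋ = $69,472; SL = ⌊$311,207/7⌋ = $44,458 → take DB $69,472. Book value $254,735.
Year 2: DB = ⌊$254,735 × 150%/7⌋ = $54,586; SL = ⌊$241,735/6⌋ = $40,289 → take DB $54,586. Book value $200,149.
Year 3: DB = ⌊$200,149 × 150%/7⌋ = $42,889; SL = ⌊$187,149/5⌋ = $37,429 → take DB $42,889. Book value $157,260.
Year 4: DB = ⌊$157,260 × 150%/7⌋ = $33,698; SL = ⌊$144,260/4⌋ = $36,065 → take SL $36,065. Book value $121,195.
Year 5: DB = ⌊$121,195 × 150%/7⌋ = $25,970; SL = ⌊$108,195/3⌋ = $36,065 → take SL $36,065. Book value $85,130.
Accumulated through year 5 = $324,207 − $85,130 = $239,077.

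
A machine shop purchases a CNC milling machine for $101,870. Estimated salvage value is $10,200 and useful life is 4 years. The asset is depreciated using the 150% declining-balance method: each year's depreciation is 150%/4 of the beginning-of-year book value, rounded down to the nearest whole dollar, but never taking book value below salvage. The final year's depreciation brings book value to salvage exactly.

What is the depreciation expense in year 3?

$14,922

Depreciable base = $101,870 − $10,200 = $91,670.
Year 1: ⌊$101,870 × 150%/4⌋ = $38,201. Book value $63,669.
Year 2: ⌊$63,669 × 150%/4⌋ = $23,875. Book value $39,794.
Year 3: ⌊$39,794 × 150%/4⌋ = $14,922. Book value $24,872.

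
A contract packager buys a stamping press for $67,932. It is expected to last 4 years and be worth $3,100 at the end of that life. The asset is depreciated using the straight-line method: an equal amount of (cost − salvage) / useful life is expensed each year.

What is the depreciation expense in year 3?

$16,208

Depreciable base = $67,932 − $3,100 = $64,832.
Annual expense = $64,832 / 4 = $16,208.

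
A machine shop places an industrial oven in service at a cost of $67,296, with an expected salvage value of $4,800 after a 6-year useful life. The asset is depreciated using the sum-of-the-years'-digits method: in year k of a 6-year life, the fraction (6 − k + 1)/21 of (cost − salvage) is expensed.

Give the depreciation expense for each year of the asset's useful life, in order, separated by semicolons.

$17,856; $14,880; $11,904; $8,928; $5,952; $2,976

Depreciable base = $67,296 − $4,800 = $62,496.
Sum of the years' digits = 6+5+4+3+2+1 = 21.
Year 1: $62,496 × 6/21 = $17,856. Book value $49,440.
Year 2: $62,496 × 5/21 = $14,880. Book value $34,560.
Year 3: $62,496 × 4/21 = $11,904. Book value $22,656.
Year 4: $62,496 × 3/21 = $8,928. Book value $13,728.
Year 5: $62,496 × 2/21 = $5,952. Book value $7,776.
Year 6: $62,496 × 1/21 = $2,976. Book value $4,800.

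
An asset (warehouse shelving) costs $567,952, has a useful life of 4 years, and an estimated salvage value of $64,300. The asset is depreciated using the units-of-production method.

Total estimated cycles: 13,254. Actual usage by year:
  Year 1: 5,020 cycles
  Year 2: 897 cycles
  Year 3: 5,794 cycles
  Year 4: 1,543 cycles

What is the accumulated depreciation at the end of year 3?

Depreciable base = $567,952 − $64,300 = $503,652.
Rate = $503,652 / 13,254 cycles = $38 per cycle.
Year 1: 5,020 × $38 = $190,760. Book value $377,192.
Year 2: 897 × $38 = $34,086. Book value $343,106.
Year 3: 5,794 × $38 = $220,172. Book value $122,934.
Accumulated through year 3 = $567,952 − $122,934 = $445,018.

$445,018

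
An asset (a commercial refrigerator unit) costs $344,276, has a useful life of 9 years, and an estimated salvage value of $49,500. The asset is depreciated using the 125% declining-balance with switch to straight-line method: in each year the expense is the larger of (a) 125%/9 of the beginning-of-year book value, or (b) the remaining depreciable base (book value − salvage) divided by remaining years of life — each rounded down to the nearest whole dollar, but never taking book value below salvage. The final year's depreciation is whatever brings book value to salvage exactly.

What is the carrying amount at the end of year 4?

Depreciable base = $344,276 − $49,500 = $294,776.
Year 1: DB = ⌊$344,276 × 125%/9⌋ = $47,816; SL = ⌊$294,776/9⌋ = $32,752 → take DB $47,816. Book value $296,460.
Year 2: DB = ⌊$296,460 × 125%/9⌋ = $41,175; SL = ⌊$246,960/8⌋ = $30,870 → take DB $41,175. Book value $255,285.
Year 3: DB = ⌊$255,285 × 125%/9⌋ = $35,456; SL = ⌊$205,785/7⌋ = $29,397 → take DB $35,456. Book value $219,829.
Year 4: DB = ⌊$219,829 × 125%/9⌋ = $30,531; SL = ⌊$170,329/6⌋ = $28,388 → take DB $30,531. Book value $189,298.

$189,298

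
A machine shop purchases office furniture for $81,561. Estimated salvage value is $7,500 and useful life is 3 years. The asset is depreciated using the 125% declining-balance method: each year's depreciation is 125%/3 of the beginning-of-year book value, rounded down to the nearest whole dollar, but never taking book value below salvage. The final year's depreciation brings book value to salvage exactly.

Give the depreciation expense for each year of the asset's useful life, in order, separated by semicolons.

Depreciable base = $81,561 − $7,500 = $74,061.
Year 1: ⌊$81,561 × 125%/3⌋ = $33,983. Book value $47,578.
Year 2: ⌊$47,578 × 125%/3⌋ = $19,824. Book value $27,754.
Year 3 (final): $27,754 − $7,500 = $20,254. Book value $7,500.

$33,983; $19,824; $20,254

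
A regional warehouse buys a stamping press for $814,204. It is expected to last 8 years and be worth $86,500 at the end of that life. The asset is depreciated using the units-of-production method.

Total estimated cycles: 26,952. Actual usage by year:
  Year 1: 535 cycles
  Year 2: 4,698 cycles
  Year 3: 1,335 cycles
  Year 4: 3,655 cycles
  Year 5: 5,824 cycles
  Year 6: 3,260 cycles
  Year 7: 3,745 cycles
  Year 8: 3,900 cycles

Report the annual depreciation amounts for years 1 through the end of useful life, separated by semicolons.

$14,445; $126,846; $36,045; $98,685; $157,248; $88,020; $101,115; $105,300

Depreciable base = $814,204 − $86,500 = $727,704.
Rate = $727,704 / 26,952 cycles = $27 per cycle.
Year 1: 535 × $27 = $14,445. Book value $799,759.
Year 2: 4,698 × $27 = $126,846. Book value $672,913.
Year 3: 1,335 × $27 = $36,045. Book value $636,868.
Year 4: 3,655 × $27 = $98,685. Book value $538,183.
Year 5: 5,824 × $27 = $157,248. Book value $380,935.
Year 6: 3,260 × $27 = $88,020. Book value $292,915.
Year 7: 3,745 × $27 = $101,115. Book value $191,800.
Year 8: 3,900 × $27 = $105,300. Book value $86,500.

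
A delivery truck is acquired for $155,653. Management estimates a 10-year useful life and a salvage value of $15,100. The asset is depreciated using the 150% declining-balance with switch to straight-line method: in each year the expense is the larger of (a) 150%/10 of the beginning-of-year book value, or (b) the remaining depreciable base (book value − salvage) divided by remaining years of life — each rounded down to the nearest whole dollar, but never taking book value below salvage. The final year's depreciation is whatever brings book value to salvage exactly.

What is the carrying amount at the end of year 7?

$47,480

Depreciable base = $155,653 − $15,100 = $140,553.
Year 1: DB = ⌊$155,653 × 150%/10⌋ = $23,347; SL = ⌊$140,553/10⌋ = $14,055 → take DB $23,347. Book value $132,306.
Year 2: DB = ⌊$132,306 × 150%/10⌋ = $19,845; SL = ⌊$117,206/9⌋ = $13,022 → take DB $19,845. Book value $112,461.
Year 3: DB = ⌊$112,461 × 150%/10⌋ = $16,869; SL = ⌊$97,361/8⌋ = $12,170 → take DB $16,869. Book value $95,592.
Year 4: DB = ⌊$95,592 × 150%/10⌋ = $14,338; SL = ⌊$80,492/7⌋ = $11,498 → take DB $14,338. Book value $81,254.
Year 5: DB = ⌊$81,254 × 150%/10⌋ = $12,188; SL = ⌊$66,154/6⌋ = $11,025 → take DB $12,188. Book value $69,066.
Year 6: DB = ⌊$69,066 × 150%/10⌋ = $10,359; SL = ⌊$53,966/5⌋ = $10,793 → take SL $10,793. Book value $58,273.
Year 7: DB = ⌊$58,273 × 150%/10⌋ = $8,740; SL = ⌊$43,173/4⌋ = $10,793 → take SL $10,793. Book value $47,480.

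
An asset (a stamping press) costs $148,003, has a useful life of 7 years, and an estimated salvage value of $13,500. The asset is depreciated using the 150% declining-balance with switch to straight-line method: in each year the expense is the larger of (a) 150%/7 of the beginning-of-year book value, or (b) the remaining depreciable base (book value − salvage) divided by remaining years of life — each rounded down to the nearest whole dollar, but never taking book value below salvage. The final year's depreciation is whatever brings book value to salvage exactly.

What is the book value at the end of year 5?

$42,106

Depreciable base = $148,003 − $13,500 = $134,503.
Year 1: DB = ⌊$148,003 × 150%/7⌋ = $31,714; SL = ⌊$134,503/7⌋ = $19,214 → take DB $31,714. Book value $116,289.
Year 2: DB = ⌊$116,289 × 150%/7⌋ = $24,919; SL = ⌊$102,789/6⌋ = $17,131 → take DB $24,919. Book value $91,370.
Year 3: DB = ⌊$91,370 × 150%/7⌋ = $19,579; SL = ⌊$77,870/5⌋ = $15,574 → take DB $19,579. Book value $71,791.
Year 4: DB = ⌊$71,791 × 150%/7⌋ = $15,383; SL = ⌊$58,291/4⌋ = $14,572 → take DB $15,383. Book value $56,408.
Year 5: DB = ⌊$56,408 × 150%/7⌋ = $12,087; SL = ⌊$42,908/3⌋ = $14,302 → take SL $14,302. Book value $42,106.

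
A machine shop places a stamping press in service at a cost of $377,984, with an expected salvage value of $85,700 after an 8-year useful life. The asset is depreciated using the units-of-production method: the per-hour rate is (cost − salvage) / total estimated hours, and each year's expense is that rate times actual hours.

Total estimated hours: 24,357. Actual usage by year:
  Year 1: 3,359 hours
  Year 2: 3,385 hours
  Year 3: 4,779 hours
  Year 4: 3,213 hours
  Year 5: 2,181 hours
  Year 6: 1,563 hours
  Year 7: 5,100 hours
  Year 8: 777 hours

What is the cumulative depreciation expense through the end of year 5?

Depreciable base = $377,984 − $85,700 = $292,284.
Rate = $292,284 / 24,357 hours = $12 per hour.
Year 1: 3,359 × $12 = $40,308. Book value $337,676.
Year 2: 3,385 × $12 = $40,620. Book value $297,056.
Year 3: 4,779 × $12 = $57,348. Book value $239,708.
Year 4: 3,213 × $12 = $38,556. Book value $201,152.
Year 5: 2,181 × $12 = $26,172. Book value $174,980.
Accumulated through year 5 = $377,984 − $174,980 = $203,004.

$203,004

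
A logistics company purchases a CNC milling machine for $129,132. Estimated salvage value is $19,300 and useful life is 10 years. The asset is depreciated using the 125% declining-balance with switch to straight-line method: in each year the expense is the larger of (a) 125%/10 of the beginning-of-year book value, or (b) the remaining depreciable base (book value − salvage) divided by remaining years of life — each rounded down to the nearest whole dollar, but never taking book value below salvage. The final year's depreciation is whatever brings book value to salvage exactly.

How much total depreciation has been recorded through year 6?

Depreciable base = $129,132 − $19,300 = $109,832.
Year 1: DB = ⌊$129,132 × 125%/10⌋ = $16,141; SL = ⌊$109,832/10⌋ = $10,983 → take DB $16,141. Book value $112,991.
Year 2: DB = ⌊$112,991 × 125%/10⌋ = $14,123; SL = ⌊$93,691/9⌋ = $10,410 → take DB $14,123. Book value $98,868.
Year 3: DB = ⌊$98,868 × 125%/10⌋ = $12,358; SL = ⌊$79,568/8⌋ = $9,946 → take DB $12,358. Book value $86,510.
Year 4: DB = ⌊$86,510 × 125%/10⌋ = $10,813; SL = ⌊$67,210/7⌋ = $9,601 → take DB $10,813. Book value $75,697.
Year 5: DB = ⌊$75,697 × 125%/10⌋ = $9,462; SL = ⌊$56,397/6⌋ = $9,399 → take DB $9,462. Book value $66,235.
Year 6: DB = ⌊$66,235 × 125%/10⌋ = $8,279; SL = ⌊$46,935/5⌋ = $9,387 → take SL $9,387. Book value $56,848.
Accumulated through year 6 = $129,132 − $56,848 = $72,284.

$72,284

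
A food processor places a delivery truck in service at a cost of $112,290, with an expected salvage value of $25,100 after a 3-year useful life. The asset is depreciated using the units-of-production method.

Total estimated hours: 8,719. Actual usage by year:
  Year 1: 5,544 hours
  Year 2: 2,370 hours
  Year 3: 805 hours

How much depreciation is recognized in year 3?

$8,050

Depreciable base = $112,290 − $25,100 = $87,190.
Rate = $87,190 / 8,719 hours = $10 per hour.
Year 1: 5,544 × $10 = $55,440. Book value $56,850.
Year 2: 2,370 × $10 = $23,700. Book value $33,150.
Year 3: 805 × $10 = $8,050. Book value $25,100.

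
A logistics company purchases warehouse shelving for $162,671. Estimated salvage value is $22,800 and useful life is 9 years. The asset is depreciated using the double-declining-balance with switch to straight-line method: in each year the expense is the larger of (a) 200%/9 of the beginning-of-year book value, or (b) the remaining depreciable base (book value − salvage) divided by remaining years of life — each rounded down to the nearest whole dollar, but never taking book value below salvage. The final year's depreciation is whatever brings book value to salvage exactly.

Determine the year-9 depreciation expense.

Depreciable base = $162,671 − $22,800 = $139,871.
Year 1: DB = ⌊$162,671 × 200%/9⌋ = $36,149; SL = ⌊$139,871/9⌋ = $15,541 → take DB $36,149. Book value $126,522.
Year 2: DB = ⌊$126,522 × 200%/9⌋ = $28,116; SL = ⌊$103,722/8⌋ = $12,965 → take DB $28,116. Book value $98,406.
Year 3: DB = ⌊$98,406 × 200%/9⌋ = $21,868; SL = ⌊$75,606/7⌋ = $10,800 → take DB $21,868. Book value $76,538.
Year 4: DB = ⌊$76,538 × 200%/9⌋ = $17,008; SL = ⌊$53,738/6⌋ = $8,956 → take DB $17,008. Book value $59,530.
Year 5: DB = ⌊$59,530 × 200%/9⌋ = $13,228; SL = ⌊$36,730/5⌋ = $7,346 → take DB $13,228. Book value $46,302.
Year 6: DB = ⌊$46,302 × 200%/9⌋ = $10,289; SL = ⌊$23,502/4⌋ = $5,875 → take DB $10,289. Book value $36,013.
Year 7: DB = ⌊$36,013 × 200%/9⌋ = $8,002; SL = ⌊$13,213/3⌋ = $4,404 → take DB $8,002. Book value $28,011.
Year 8: DB = ⌊$28,011 × 200%/9⌋ = $6,224; SL = ⌊$5,211/2⌋ = $2,605 → take DB $6,224, capped at $5,211. Book value $22,800.
Year 9 (final): $22,800 − $22,800 = $0. Book value $22,800.

$0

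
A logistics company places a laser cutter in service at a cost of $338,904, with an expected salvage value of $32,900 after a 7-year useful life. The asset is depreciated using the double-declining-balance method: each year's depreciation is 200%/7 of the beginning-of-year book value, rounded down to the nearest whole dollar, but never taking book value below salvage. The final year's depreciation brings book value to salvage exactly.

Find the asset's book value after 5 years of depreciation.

Depreciable base = $338,904 − $32,900 = $306,004.
Year 1: ⌊$338,904 × 200%/7⌋ = $96,829. Book value $242,075.
Year 2: ⌊$242,075 × 200%/7⌋ = $69,164. Book value $172,911.
Year 3: ⌊$172,911 × 200%/7⌋ = $49,403. Book value $123,508.
Year 4: ⌊$123,508 × 200%/7⌋ = $35,288. Book value $88,220.
Year 5: ⌊$88,220 × 200%/7⌋ = $25,205. Book value $63,015.

$63,015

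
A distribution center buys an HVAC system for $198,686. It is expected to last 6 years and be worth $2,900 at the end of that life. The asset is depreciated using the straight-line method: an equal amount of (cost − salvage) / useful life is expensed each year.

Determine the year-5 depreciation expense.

Depreciable base = $198,686 − $2,900 = $195,786.
Annual expense = $195,786 / 6 = $32,631.

$32,631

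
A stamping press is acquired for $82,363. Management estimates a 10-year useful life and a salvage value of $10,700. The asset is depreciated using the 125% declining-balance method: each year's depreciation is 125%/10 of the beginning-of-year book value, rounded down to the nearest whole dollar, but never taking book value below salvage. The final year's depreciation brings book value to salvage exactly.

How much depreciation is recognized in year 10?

Depreciable base = $82,363 − $10,700 = $71,663.
Year 1: ⌊$82,363 × 125%/10⌋ = $10,295. Book value $72,068.
Year 2: ⌊$72,068 × 125%/10⌋ = $9,008. Book value $63,060.
Year 3: ⌊$63,060 × 125%/10⌋ = $7,882. Book value $55,178.
Year 4: ⌊$55,178 × 125%/10⌋ = $6,897. Book value $48,281.
Year 5: ⌊$48,281 × 125%/10⌋ = $6,035. Book value $42,246.
Year 6: ⌊$42,246 × 125%/10⌋ = $5,280. Book value $36,966.
Year 7: ⌊$36,966 × 125%/10⌋ = $4,620. Book value $32,346.
Year 8: ⌊$32,346 × 125%/10⌋ = $4,043. Book value $28,303.
Year 9: ⌊$28,303 × 125%/10⌋ = $3,537. Book value $24,766.
Year 10 (final): $24,766 − $10,700 = $14,066. Book value $10,700.

$14,066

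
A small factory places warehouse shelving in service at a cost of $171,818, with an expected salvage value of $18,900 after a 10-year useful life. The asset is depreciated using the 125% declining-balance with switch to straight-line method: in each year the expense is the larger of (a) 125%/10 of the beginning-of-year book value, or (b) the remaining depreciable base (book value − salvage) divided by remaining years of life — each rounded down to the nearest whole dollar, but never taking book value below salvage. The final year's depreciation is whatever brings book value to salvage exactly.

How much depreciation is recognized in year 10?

$13,637

Depreciable base = $171,818 − $18,900 = $152,918.
Year 1: DB = ⌊$171,818 × 125%/10⌋ = $21,477; SL = ⌊$152,918/10⌋ = $15,291 → take DB $21,477. Book value $150,341.
Year 2: DB = ⌊$150,341 × 125%/10⌋ = $18,792; SL = ⌊$131,441/9⌋ = $14,604 → take DB $18,792. Book value $131,549.
Year 3: DB = ⌊$131,549 × 125%/10⌋ = $16,443; SL = ⌊$112,649/8⌋ = $14,081 → take DB $16,443. Book value $115,106.
Year 4: DB = ⌊$115,106 × 125%/10⌋ = $14,388; SL = ⌊$96,206/7⌋ = $13,743 → take DB $14,388. Book value $100,718.
Year 5: DB = ⌊$100,718 × 125%/10⌋ = $12,589; SL = ⌊$81,818/6⌋ = $13,636 → take SL $13,636. Book value $87,082.
Year 6: DB = ⌊$87,082 × 125%/10⌋ = $10,885; SL = ⌊$68,182/5⌋ = $13,636 → take SL $13,636. Book value $73,446.
Year 7: DB = ⌊$73,446 × 125%/10⌋ = $9,180; SL = ⌊$54,546/4⌋ = $13,636 → take SL $13,636. Book value $59,810.
Year 8: DB = ⌊$59,810 × 125%/10⌋ = $7,476; SL = ⌊$40,910/3⌋ = $13,636 → take SL $13,636. Book value $46,174.
Year 9: DB = ⌊$46,174 × 125%/10⌋ = $5,771; SL = ⌊$27,274/2⌋ = $13,637 → take SL $13,637. Book value $32,537.
Year 10 (final): $32,537 − $18,900 = $13,637. Book value $18,900.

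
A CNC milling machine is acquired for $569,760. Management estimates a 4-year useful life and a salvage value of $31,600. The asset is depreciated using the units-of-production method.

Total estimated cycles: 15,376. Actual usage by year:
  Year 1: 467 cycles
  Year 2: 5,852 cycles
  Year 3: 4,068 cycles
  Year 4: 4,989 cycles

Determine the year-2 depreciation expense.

$204,820

Depreciable base = $569,760 − $31,600 = $538,160.
Rate = $538,160 / 15,376 cycles = $35 per cycle.
Year 1: 467 × $35 = $16,345. Book value $553,415.
Year 2: 5,852 × $35 = $204,820. Book value $348,595.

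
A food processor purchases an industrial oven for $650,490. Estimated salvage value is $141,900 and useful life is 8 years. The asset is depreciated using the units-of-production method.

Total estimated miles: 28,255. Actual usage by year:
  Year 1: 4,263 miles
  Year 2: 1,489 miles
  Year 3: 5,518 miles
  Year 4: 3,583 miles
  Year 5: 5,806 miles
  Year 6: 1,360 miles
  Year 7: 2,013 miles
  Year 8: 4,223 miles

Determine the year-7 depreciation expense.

Depreciable base = $650,490 − $141,900 = $508,590.
Rate = $508,590 / 28,255 miles = $18 per mile.
Year 1: 4,263 × $18 = $76,734. Book value $573,756.
Year 2: 1,489 × $18 = $26,802. Book value $546,954.
Year 3: 5,518 × $18 = $99,324. Book value $447,630.
Year 4: 3,583 × $18 = $64,494. Book value $383,136.
Year 5: 5,806 × $18 = $104,508. Book value $278,628.
Year 6: 1,360 × $18 = $24,480. Book value $254,148.
Year 7: 2,013 × $18 = $36,234. Book value $217,914.

$36,234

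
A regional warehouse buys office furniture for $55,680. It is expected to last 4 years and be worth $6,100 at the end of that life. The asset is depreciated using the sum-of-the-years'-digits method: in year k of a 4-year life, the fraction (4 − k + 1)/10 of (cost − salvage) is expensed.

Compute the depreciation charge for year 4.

Depreciable base = $55,680 − $6,100 = $49,580.
Sum of the years' digits = 4+3+2+1 = 10.
Year 1: $49,580 × 4/10 = $19,832. Book value $35,848.
Year 2: $49,580 × 3/10 = $14,874. Book value $20,974.
Year 3: $49,580 × 2/10 = $9,916. Book value $11,058.
Year 4: $49,580 × 1/10 = $4,958. Book value $6,100.

$4,958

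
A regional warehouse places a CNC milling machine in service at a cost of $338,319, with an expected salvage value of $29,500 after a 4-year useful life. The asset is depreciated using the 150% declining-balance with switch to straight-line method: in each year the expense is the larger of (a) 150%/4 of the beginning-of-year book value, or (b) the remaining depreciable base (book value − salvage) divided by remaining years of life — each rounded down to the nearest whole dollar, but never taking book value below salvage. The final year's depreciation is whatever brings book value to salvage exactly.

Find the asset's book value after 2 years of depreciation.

$132,157

Depreciable base = $338,319 − $29,500 = $308,819.
Year 1: DB = ⌊$338,319 × 150%/4⌋ = $126,869; SL = ⌊$308,819/4⌋ = $77,204 → take DB $126,869. Book value $211,450.
Year 2: DB = ⌊$211,450 × 150%/4⌋ = $79,293; SL = ⌊$181,950/3⌋ = $60,650 → take DB $79,293. Book value $132,157.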